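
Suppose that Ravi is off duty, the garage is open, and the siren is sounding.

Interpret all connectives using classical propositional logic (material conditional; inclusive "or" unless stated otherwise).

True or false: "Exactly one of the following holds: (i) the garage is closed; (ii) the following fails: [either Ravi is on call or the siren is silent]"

Let Q = "the garage is closed" (False), P = "Ravi is on call" (False), R = "the siren is sounding" (True).
Formalization: Q xor not (P or not R)

not R = not True = False
P or not R = False or False = False
not (P or not R) = not False = True
Q xor not (P or not R) = False xor True = True

true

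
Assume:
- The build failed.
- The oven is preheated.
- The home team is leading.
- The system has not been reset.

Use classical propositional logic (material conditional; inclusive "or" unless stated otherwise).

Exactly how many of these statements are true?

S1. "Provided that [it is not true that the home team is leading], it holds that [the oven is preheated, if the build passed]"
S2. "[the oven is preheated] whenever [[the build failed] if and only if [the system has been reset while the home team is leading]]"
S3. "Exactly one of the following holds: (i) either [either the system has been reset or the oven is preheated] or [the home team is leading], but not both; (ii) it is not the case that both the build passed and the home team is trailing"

Let R = "the home team is leading" (True), P = "the build passed" (False), Q = "the oven is preheated" (True), S = "the system has been reset" (False).

S1: Parsed as not R -> (P -> Q)

not R = not True = False
P -> Q = False -> True = True
not R -> (P -> Q) = False -> True = True
Thus S1 is true.

S2: In symbols: (not P iff (S and R)) -> Q

not P = not False = True
S and R = False and True = False
not P iff (S and R) = True iff False = False
(not P iff (S and R)) -> Q = False -> True = True
Thus S2 is true.

S3: Parsed as ((S or Q) xor R) xor (P nand not R)

S or Q = False or True = True
(S or Q) xor R = True xor True = False
not R = not True = False
P nand not R = False nand False = True
((S or Q) xor R) xor (P nand not R) = False xor True = True
Thus S3 is true.

3 of the 3 statements are true (S1, S2, S3).

3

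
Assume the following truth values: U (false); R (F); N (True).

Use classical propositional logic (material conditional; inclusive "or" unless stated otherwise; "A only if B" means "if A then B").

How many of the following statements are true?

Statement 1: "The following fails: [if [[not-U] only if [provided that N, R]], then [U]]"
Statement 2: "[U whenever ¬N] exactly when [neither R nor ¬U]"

Statement 1: In symbols: ¬((¬U → (N → R)) → U)

¬U = ¬F = T
N → R = T → F = F
¬U → (N → R) = T → F = F
(¬U → (N → R)) → U = F → F = T
¬((¬U → (N → R)) → U) = ¬T = F
Hence Statement 1 is false.

Statement 2: This is (¬N → U) ↔ (R ↓ ¬U).

¬N = ¬T = F
¬N → U = F → F = T
¬U = ¬F = T
R ↓ ¬U = F ↓ T = F
(¬N → U) ↔ (R ↓ ¬U) = T ↔ F = F
Thus Statement 2 is false.

0 of the 2 statements are true (none).

0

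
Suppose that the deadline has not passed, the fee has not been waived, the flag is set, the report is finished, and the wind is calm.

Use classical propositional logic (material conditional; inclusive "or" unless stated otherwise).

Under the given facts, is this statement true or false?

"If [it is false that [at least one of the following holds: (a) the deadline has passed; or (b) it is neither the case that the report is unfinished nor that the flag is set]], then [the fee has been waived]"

Let P = "the deadline has passed" (F), L = "the report is finished" (T), D = "the flag is set" (T), G = "the fee has been waived" (F).
Formalization: ~(P | (~L nor D)) -> G

~L = ~T = F
~L nor D = F nor T = F
P | (~L nor D) = F | F = F
~(P | (~L nor D)) = ~F = T
~(P | (~L nor D)) -> G = T -> F = F

false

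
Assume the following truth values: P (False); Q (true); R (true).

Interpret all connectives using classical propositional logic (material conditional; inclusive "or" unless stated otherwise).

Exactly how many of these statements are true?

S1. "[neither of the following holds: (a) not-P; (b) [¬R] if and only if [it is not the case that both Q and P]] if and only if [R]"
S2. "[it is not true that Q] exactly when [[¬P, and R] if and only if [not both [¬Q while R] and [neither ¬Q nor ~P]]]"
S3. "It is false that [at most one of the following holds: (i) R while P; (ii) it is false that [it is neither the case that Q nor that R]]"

0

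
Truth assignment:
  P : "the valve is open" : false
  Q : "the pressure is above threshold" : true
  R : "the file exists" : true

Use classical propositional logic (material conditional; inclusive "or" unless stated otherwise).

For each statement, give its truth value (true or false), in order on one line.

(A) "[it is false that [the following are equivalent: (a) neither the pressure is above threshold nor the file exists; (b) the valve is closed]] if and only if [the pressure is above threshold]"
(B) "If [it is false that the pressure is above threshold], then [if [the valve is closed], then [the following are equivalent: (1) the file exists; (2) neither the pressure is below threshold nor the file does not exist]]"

(A): In symbols: ~((Q nor R) <-> ~P) <-> Q

Q nor R = T nor T = F
~P = ~F = T
(Q nor R) <-> ~P = F <-> T = F
~((Q nor R) <-> ~P) = ~F = T
~((Q nor R) <-> ~P) <-> Q = T <-> T = T
Hence (A) is true.

(B): This is ~Q -> (~P -> (R <-> (~Q nor ~R))).

~Q = ~T = F
~P = ~F = T
~Q = ~T = F
~R = ~T = F
~Q nor ~R = F nor F = T
R <-> (~Q nor ~R) = T <-> T = T
~P -> (R <-> (~Q nor ~R)) = T -> T = T
~Q -> (~P -> (R <-> (~Q nor ~R))) = F -> T = T
Hence (B) is true.

(A) T / (B) T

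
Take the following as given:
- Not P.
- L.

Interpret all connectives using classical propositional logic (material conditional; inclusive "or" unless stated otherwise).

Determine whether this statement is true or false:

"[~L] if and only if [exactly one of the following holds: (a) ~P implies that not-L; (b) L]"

Formalization: ~L <-> ((~P -> ~L) xor L)

~L = ~T = F
~P = ~F = T
~L = ~T = F
~P -> ~L = T -> F = F
(~P -> ~L) xor L = F xor T = T
~L <-> ((~P -> ~L) xor L) = F <-> T = F

The statement is false.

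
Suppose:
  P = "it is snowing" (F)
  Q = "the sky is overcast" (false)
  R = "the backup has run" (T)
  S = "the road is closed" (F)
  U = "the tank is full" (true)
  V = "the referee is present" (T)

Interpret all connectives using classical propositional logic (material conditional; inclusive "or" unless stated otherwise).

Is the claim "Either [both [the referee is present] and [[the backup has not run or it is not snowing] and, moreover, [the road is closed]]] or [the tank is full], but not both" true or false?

True.

Parsed as (V and ((not R or not P) and S)) xor U

not R = not True = False
not P = not False = True
not R or not P = False or True = True
(not R or not P) and S = True and False = False
V and ((not R or not P) and S) = True and False = False
(V and ((not R or not P) and S)) xor U = False xor True = True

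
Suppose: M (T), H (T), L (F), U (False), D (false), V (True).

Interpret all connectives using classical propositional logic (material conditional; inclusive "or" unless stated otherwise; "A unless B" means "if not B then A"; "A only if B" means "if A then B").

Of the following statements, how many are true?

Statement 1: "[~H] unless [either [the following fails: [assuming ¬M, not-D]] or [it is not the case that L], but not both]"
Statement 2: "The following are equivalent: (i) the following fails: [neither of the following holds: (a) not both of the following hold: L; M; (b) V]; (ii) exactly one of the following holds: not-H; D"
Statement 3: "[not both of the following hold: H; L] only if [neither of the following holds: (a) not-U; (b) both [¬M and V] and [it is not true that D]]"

Statement 1: This is ~H | (~(~M -> ~D) xor ~L).

~H = ~T = F
~M = ~T = F
~D = ~F = T
~M -> ~D = F -> T = T
~(~M -> ~D) = ~T = F
~L = ~F = T
~(~M -> ~D) xor ~L = F xor T = T
~H | (~(~M -> ~D) xor ~L) = F | T = T
So Statement 1 is true.

Statement 2: Formalization: ~((L nand M) nor V) <-> (~H xor D)

L nand M = F nand T = T
(L nand M) nor V = T nor T = F
~((L nand M) nor V) = ~F = T
~H = ~T = F
~H xor D = F xor F = F
~((L nand M) nor V) <-> (~H xor D) = T <-> F = F
Thus Statement 2 is false.

Statement 3: Parsed as (H nand L) -> (~U nor ((~M & V) & ~D))

H nand L = T nand F = T
~U = ~F = T
~M = ~T = F
~M & V = F & T = F
~D = ~F = T
(~M & V) & ~D = F & T = F
~U nor ((~M & V) & ~D) = T nor F = F
(H nand L) -> (~U nor ((~M & V) & ~D)) = T -> F = F
So Statement 3 is false.

Count: 1.

1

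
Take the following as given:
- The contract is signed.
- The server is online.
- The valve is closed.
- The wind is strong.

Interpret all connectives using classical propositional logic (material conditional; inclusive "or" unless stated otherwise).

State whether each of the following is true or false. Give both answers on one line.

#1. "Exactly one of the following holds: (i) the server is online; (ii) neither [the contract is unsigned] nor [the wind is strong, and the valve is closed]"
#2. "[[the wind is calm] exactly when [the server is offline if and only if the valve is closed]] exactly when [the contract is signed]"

#1 T / #2 T

Let N = "the server is online" (T), P = "the contract is signed" (T), G = "the wind is strong" (T), H = "the valve is open" (F).

#1: This is N ⊕ (¬P ↓ (G ∧ ¬H)).

¬P = ¬T = F
¬H = ¬F = T
G ∧ ¬H = T ∧ T = T
¬P ↓ (G ∧ ¬H) = F ↓ T = F
N ⊕ (¬P ↓ (G ∧ ¬H)) = T ⊕ F = T
Thus #1 is true.

#2: This is (¬G ↔ (¬N ↔ ¬H)) ↔ P.

¬G = ¬T = F
¬N = ¬T = F
¬H = ¬F = T
¬N ↔ ¬H = F ↔ T = F
¬G ↔ (¬N ↔ ¬H) = F ↔ F = T
(¬G ↔ (¬N ↔ ¬H)) ↔ P = T ↔ T = T
Thus #2 is true.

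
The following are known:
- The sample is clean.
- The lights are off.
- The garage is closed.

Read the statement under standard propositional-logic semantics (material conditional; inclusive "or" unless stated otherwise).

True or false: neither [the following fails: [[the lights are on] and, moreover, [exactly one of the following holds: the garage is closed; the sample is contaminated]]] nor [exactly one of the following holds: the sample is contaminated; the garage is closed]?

The statement is false.

Let K = "the lights are on" (F), M = "the garage is closed" (T), H = "the sample is contaminated" (F).
Formalization: ¬(K ∧ (M ⊕ H)) ↓ (H ⊕ M)

M ⊕ H = T ⊕ F = T
K ∧ (M ⊕ H) = F ∧ T = F
¬(K ∧ (M ⊕ H)) = ¬F = T
H ⊕ M = F ⊕ T = T
¬(K ∧ (M ⊕ H)) ↓ (H ⊕ M) = T ↓ T = F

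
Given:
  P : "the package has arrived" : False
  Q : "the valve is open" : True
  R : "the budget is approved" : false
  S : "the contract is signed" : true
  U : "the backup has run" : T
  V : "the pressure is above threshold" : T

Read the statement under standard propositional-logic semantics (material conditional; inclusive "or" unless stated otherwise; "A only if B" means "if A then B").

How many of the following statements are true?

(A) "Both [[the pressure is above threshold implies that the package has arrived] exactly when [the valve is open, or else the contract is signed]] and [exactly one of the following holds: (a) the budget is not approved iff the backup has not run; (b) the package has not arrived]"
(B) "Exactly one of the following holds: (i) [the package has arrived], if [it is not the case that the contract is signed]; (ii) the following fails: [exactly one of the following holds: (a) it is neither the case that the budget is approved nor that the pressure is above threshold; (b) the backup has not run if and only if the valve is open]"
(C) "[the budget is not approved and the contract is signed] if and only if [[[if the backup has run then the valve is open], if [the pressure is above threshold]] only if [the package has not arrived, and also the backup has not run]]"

(A): Parsed as ((V → P) ↔ (Q ∨ S)) ∧ ((¬R ↔ ¬U) ⊕ ¬P)

V → P = T → F = F
Q ∨ S = T ∨ T = T
(V → P) ↔ (Q ∨ S) = F ↔ T = F
¬R = ¬F = T
¬U = ¬T = F
¬R ↔ ¬U = T ↔ F = F
¬P = ¬F = T
(¬R ↔ ¬U) ⊕ ¬P = F ⊕ T = T
((V → P) ↔ (Q ∨ S)) ∧ ((¬R ↔ ¬U) ⊕ ¬P) = F ∧ T = F
So (A) is false.

(B): In symbols: (¬S → P) ⊕ ¬((R ↓ V) ⊕ (¬U ↔ Q))

¬S = ¬T = F
¬S → P = F → F = T
R ↓ V = F ↓ T = F
¬U = ¬T = F
¬U ↔ Q = F ↔ T = F
(R ↓ V) ⊕ (¬U ↔ Q) = F ⊕ F = F
¬((R ↓ V) ⊕ (¬U ↔ Q)) = ¬F = T
(¬S → P) ⊕ ¬((R ↓ V) ⊕ (¬U ↔ Q)) = T ⊕ T = F
Thus (B) is false.

(C): Formalization: (¬R ∧ S) ↔ ((V → (U → Q)) → (¬P ∧ ¬U))

¬R = ¬F = T
¬R ∧ S = T ∧ T = T
U → Q = T → T = T
V → (U → Q) = T → T = T
¬P = ¬F = T
¬U = ¬T = F
¬P ∧ ¬U = T ∧ F = F
(V → (U → Q)) → (¬P ∧ ¬U) = T → F = F
(¬R ∧ S) ↔ ((V → (U → Q)) → (¬P ∧ ¬U)) = T ↔ F = F
So (C) is false.

0 of the 3 statements are true (none).

0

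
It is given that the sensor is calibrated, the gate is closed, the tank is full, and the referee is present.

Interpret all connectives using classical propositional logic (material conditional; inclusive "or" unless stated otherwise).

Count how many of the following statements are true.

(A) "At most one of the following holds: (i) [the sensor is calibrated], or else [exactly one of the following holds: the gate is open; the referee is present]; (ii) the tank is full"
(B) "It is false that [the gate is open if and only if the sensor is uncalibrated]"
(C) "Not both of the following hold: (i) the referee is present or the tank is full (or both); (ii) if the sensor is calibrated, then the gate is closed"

0

Let P = "the sensor is calibrated" (T), Q = "the gate is open" (F), S = "the referee is present" (T), R = "the tank is full" (T).

(A): This is (P | (Q xor S)) nand R.

Q xor S = F xor T = T
P | (Q xor S) = T | T = T
(P | (Q xor S)) nand R = T nand T = F
Thus (A) is false.

(B): In symbols: ~(Q <-> ~P)

~P = ~T = F
Q <-> ~P = F <-> F = T
~(Q <-> ~P) = ~T = F
So (B) is false.

(C): Formalization: (S | R) nand (P -> ~Q)

S | R = T | T = T
~Q = ~F = T
P -> ~Q = T -> T = T
(S | R) nand (P -> ~Q) = T nand T = F
So (C) is false.

0 of the 3 statements are true (none).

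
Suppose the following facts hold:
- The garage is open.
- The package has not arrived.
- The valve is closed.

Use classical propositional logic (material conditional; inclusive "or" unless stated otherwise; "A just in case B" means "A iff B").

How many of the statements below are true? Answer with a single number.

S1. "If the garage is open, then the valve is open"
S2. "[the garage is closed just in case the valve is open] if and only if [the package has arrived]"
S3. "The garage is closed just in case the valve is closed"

Let V = "the garage is closed" (False), W = "the valve is open" (False), G = "the package has arrived" (False).

S1: This is not V -> W.

not V = not False = True
not V -> W = True -> False = False
So S1 is false.

S2: Formalization: (V iff W) iff G

V iff W = False iff False = True
(V iff W) iff G = True iff False = False
So S2 is false.

S3: Parsed as V iff not W

not W = not False = True
V iff not W = False iff True = False
Thus S3 is false.

True statements: 0 (none).

0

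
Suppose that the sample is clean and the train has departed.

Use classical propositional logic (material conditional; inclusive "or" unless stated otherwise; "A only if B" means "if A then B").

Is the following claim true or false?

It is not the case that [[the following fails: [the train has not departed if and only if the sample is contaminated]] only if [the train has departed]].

False.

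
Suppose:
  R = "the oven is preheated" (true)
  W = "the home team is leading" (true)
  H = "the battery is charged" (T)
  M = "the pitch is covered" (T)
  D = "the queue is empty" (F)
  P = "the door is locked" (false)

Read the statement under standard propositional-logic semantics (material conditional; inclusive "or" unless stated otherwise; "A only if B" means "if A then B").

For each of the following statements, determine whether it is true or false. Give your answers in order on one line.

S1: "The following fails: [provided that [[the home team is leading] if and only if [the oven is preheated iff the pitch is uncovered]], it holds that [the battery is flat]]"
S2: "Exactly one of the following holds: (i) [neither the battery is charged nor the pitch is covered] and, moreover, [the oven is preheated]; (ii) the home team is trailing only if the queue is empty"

S1 false, S2 true

S1: This is ¬((W ↔ (R ↔ ¬M)) → ¬H).

¬M = ¬T = F
R ↔ ¬M = T ↔ F = F
W ↔ (R ↔ ¬M) = T ↔ F = F
¬H = ¬T = F
(W ↔ (R ↔ ¬M)) → ¬H = F → F = T
¬((W ↔ (R ↔ ¬M)) → ¬H) = ¬T = F
Hence S1 is false.

S2: This is ((H ↓ M) ∧ R) ⊕ (¬W → D).

H ↓ M = T ↓ T = F
(H ↓ M) ∧ R = F ∧ T = F
¬W = ¬T = F
¬W → D = F → F = T
((H ↓ M) ∧ R) ⊕ (¬W → D) = F ⊕ T = T
So S2 is true.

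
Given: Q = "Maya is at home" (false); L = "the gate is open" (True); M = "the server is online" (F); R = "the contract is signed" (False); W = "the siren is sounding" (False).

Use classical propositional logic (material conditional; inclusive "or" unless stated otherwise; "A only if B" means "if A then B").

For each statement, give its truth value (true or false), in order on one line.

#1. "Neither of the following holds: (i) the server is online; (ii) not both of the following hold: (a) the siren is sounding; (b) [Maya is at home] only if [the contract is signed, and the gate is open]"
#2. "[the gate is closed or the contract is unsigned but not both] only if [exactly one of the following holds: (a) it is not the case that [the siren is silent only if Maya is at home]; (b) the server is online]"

#1 False; #2 True

#1: Parsed as M ↓ (W ↑ (Q → (R ∧ L)))

R ∧ L = F ∧ T = F
Q → (R ∧ L) = F → F = T
W ↑ (Q → (R ∧ L)) = F ↑ T = T
M ↓ (W ↑ (Q → (R ∧ L))) = F ↓ T = F
Thus #1 is false.

#2: Parsed as (¬L ⊕ ¬R) → (¬(¬W → Q) ⊕ M)

¬L = ¬T = F
¬R = ¬F = T
¬L ⊕ ¬R = F ⊕ T = T
¬W = ¬F = T
¬W → Q = T → F = F
¬(¬W → Q) = ¬F = T
¬(¬W → Q) ⊕ M = T ⊕ F = T
(¬L ⊕ ¬R) → (¬(¬W → Q) ⊕ M) = T → T = T
So #2 is true.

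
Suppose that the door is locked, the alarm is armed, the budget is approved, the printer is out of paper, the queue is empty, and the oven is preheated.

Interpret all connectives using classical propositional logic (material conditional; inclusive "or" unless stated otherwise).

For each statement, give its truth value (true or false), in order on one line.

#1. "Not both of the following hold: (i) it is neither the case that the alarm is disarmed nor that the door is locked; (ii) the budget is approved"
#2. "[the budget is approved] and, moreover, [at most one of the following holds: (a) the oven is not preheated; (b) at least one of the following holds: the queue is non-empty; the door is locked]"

#1 true, #2 true

Let Q = "the alarm is armed" (T), P = "the door is locked" (T), R = "the budget is approved" (T), V = "the oven is preheated" (T), U = "the queue is empty" (T).

#1: Parsed as (¬Q ↓ P) ↑ R

¬Q = ¬T = F
¬Q ↓ P = F ↓ T = F
(¬Q ↓ P) ↑ R = F ↑ T = T
Thus #1 is true.

#2: In symbols: R ∧ (¬V ↑ (¬U ∨ P))

¬V = ¬T = F
¬U = ¬T = F
¬U ∨ P = F ∨ T = T
¬V ↑ (¬U ∨ P) = F ↑ T = T
R ∧ (¬V ↑ (¬U ∨ P)) = T ∧ T = T
Thus #2 is true.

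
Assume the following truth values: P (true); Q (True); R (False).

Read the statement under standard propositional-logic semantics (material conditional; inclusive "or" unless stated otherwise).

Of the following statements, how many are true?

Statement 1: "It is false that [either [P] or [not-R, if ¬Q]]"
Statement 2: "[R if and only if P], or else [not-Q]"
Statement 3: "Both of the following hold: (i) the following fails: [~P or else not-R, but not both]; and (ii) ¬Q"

Statement 1: Formalization: ¬(P ∨ (¬Q → ¬R))

¬Q = ¬T = F
¬R = ¬F = T
¬Q → ¬R = F → T = T
P ∨ (¬Q → ¬R) = T ∨ T = T
¬(P ∨ (¬Q → ¬R)) = ¬T = F
Thus Statement 1 is false.

Statement 2: Parsed as (R ↔ P) ∨ ¬Q

R ↔ P = F ↔ T = F
¬Q = ¬T = F
(R ↔ P) ∨ ¬Q = F ∨ F = F
So Statement 2 is false.

Statement 3: This is ¬(¬P ⊕ ¬R) ∧ ¬Q.

¬P = ¬T = F
¬R = ¬F = T
¬P ⊕ ¬R = F ⊕ T = T
¬(¬P ⊕ ¬R) = ¬T = F
¬Q = ¬T = F
¬(¬P ⊕ ¬R) ∧ ¬Q = F ∧ F = F
So Statement 3 is false.

Count: 0.

0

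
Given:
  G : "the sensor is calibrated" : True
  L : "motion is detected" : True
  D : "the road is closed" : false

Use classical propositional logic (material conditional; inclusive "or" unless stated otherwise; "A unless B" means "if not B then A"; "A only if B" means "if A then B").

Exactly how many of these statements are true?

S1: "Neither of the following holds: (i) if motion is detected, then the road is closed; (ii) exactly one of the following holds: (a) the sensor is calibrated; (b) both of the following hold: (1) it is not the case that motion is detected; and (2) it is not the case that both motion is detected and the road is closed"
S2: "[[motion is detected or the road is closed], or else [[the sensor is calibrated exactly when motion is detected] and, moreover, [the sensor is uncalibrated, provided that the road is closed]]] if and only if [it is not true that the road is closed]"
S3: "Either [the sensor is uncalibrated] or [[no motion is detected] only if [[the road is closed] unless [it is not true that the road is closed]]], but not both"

S1: Parsed as (L → D) ↓ (G ⊕ (¬L ∧ (L ↑ D)))

L → D = T → F = F
¬L = ¬T = F
L ↑ D = T ↑ F = T
¬L ∧ (L ↑ D) = F ∧ T = F
G ⊕ (¬L ∧ (L ↑ D)) = T ⊕ F = T
(L → D) ↓ (G ⊕ (¬L ∧ (L ↑ D))) = F ↓ T = F
So S1 is false.

S2: This is ((L ∨ D) ∨ ((G ↔ L) ∧ (D → ¬G))) ↔ ¬D.

L ∨ D = T ∨ F = T
G ↔ L = T ↔ T = T
¬G = ¬T = F
D → ¬G = F → F = T
(G ↔ L) ∧ (D → ¬G) = T ∧ T = T
(L ∨ D) ∨ ((G ↔ L) ∧ (D → ¬G)) = T ∨ T = T
¬D = ¬F = T
((L ∨ D) ∨ ((G ↔ L) ∧ (D → ¬G))) ↔ ¬D = T ↔ T = T
So S2 is true.

S3: In symbols: ¬G ⊕ (¬L → (D ∨ ¬D))

¬G = ¬T = F
¬L = ¬T = F
¬D = ¬F = T
D ∨ ¬D = F ∨ T = T
¬L → (D ∨ ¬D) = F → T = T
¬G ⊕ (¬L → (D ∨ ¬D)) = F ⊕ T = T
So S3 is true.

2 of the 3 statements are true (S2, S3).

2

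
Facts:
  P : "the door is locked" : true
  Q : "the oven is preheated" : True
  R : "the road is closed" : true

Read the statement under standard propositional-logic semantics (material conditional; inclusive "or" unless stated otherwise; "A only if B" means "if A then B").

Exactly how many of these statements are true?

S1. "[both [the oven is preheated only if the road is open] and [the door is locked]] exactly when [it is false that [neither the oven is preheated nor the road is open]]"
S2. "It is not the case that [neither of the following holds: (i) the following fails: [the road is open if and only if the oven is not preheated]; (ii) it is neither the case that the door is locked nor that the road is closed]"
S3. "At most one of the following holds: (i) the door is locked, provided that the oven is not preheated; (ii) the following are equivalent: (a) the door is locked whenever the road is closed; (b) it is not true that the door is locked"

1

S1: Parsed as ((Q -> ~R) & P) <-> ~(Q nor ~R)

~R = ~T = F
Q -> ~R = T -> F = F
(Q -> ~R) & P = F & T = F
~R = ~T = F
Q nor ~R = T nor F = F
~(Q nor ~R) = ~F = T
((Q -> ~R) & P) <-> ~(Q nor ~R) = F <-> T = F
Thus S1 is false.

S2: Parsed as ~(~(~R <-> ~Q) nor (P nor R))

~R = ~T = F
~Q = ~T = F
~R <-> ~Q = F <-> F = T
~(~R <-> ~Q) = ~T = F
P nor R = T nor T = F
~(~R <-> ~Q) nor (P nor R) = F nor F = T
~(~(~R <-> ~Q) nor (P nor R)) = ~T = F
Hence S2 is false.

S3: Parsed as (~Q -> P) nand ((R -> P) <-> ~P)

~Q = ~T = F
~Q -> P = F -> T = T
R -> P = T -> T = T
~P = ~T = F
(R -> P) <-> ~P = T <-> F = F
(~Q -> P) nand ((R -> P) <-> ~P) = T nand F = T
Hence S3 is true.

Count: 1.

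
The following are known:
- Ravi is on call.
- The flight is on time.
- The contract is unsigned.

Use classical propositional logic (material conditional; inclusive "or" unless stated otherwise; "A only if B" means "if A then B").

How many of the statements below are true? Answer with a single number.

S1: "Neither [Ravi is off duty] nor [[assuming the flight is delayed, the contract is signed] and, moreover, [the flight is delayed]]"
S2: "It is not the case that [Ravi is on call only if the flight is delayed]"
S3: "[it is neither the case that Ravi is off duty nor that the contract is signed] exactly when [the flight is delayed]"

2

Let P = "Ravi is on call" (T), Q = "the flight is delayed" (F), R = "the contract is signed" (F).

S1: In symbols: ¬P ↓ ((Q → R) ∧ Q)

¬P = ¬T = F
Q → R = F → F = T
(Q → R) ∧ Q = T ∧ F = F
¬P ↓ ((Q → R) ∧ Q) = F ↓ F = T
Hence S1 is true.

S2: This is ¬(P → Q).

P → Q = T → F = F
¬(P → Q) = ¬F = T
Thus S2 is true.

S3: This is (¬P ↓ R) ↔ Q.

¬P = ¬T = F
¬P ↓ R = F ↓ F = T
(¬P ↓ R) ↔ Q = T ↔ F = F
Hence S3 is false.

Count: 2.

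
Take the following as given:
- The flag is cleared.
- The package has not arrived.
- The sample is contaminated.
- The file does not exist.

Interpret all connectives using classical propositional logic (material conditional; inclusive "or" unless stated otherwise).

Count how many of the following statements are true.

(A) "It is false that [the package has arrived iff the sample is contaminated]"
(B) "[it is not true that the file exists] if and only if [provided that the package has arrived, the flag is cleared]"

Let R = "the package has arrived" (F), L = "the sample is contaminated" (T), N = "the file exists" (F), H = "the flag is set" (F).

(A): In symbols: ¬(R ↔ L)

R ↔ L = F ↔ T = F
¬(R ↔ L) = ¬F = T
So (A) is true.

(B): Formalization: ¬N ↔ (R → ¬H)

¬N = ¬F = T
¬H = ¬F = T
R → ¬H = F → T = T
¬N ↔ (R → ¬H) = T ↔ T = T
So (B) is true.

True statements: 2.

2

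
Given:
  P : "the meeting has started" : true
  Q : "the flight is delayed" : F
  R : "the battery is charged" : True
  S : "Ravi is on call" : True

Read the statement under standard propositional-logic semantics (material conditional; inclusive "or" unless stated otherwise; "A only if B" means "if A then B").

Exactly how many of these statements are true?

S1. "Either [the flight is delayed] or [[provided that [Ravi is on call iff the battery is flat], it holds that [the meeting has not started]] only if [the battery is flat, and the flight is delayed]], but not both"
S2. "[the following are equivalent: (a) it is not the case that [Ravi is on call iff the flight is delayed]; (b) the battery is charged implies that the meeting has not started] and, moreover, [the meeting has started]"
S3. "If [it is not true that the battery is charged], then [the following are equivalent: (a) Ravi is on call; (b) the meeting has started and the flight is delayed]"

1

S1: Parsed as Q xor (((S iff not R) -> not P) -> (not R and Q))

not R = not True = False
S iff not R = True iff False = False
not P = not True = False
(S iff not R) -> not P = False -> False = True
not R = not True = False
not R and Q = False and False = False
((S iff not R) -> not P) -> (not R and Q) = True -> False = False
Q xor (((S iff not R) -> not P) -> (not R and Q)) = False xor False = False
Hence S1 is false.

S2: Formalization: (not (S iff Q) iff (R -> not P)) and P

S iff Q = True iff False = False
not (S iff Q) = not False = True
not P = not True = False
R -> not P = True -> False = False
not (S iff Q) iff (R -> not P) = True iff False = False
(not (S iff Q) iff (R -> not P)) and P = False and True = False
Thus S2 is false.

S3: This is not R -> (S iff (P and Q)).

not R = not True = False
P and Q = True and False = False
S iff (P and Q) = True iff False = False
not R -> (S iff (P and Q)) = False -> False = True
Thus S3 is true.

Count: 1.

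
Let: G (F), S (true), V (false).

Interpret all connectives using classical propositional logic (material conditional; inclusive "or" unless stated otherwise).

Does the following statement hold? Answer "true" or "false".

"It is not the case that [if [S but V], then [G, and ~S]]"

False.

This is ~((S & V) -> (G & ~S)).

S & V = T & F = F
~S = ~T = F
G & ~S = F & F = F
(S & V) -> (G & ~S) = F -> F = T
~((S & V) -> (G & ~S)) = ~T = F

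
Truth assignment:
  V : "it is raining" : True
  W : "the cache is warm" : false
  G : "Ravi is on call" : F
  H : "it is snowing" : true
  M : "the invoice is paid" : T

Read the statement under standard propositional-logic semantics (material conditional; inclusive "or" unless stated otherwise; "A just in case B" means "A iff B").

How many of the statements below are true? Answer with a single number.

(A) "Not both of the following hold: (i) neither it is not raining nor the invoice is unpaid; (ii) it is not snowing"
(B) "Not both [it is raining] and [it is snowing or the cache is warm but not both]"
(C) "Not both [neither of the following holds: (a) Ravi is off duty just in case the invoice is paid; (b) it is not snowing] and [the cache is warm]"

(A): Formalization: (~V nor ~M) nand ~H

~V = ~T = F
~M = ~T = F
~V nor ~M = F nor F = T
~H = ~T = F
(~V nor ~M) nand ~H = T nand F = T
Hence (A) is true.

(B): In symbols: V nand (H xor W)

H xor W = T xor F = T
V nand (H xor W) = T nand T = F
So (B) is false.

(C): Parsed as ((~G <-> M) nor ~H) nand W

~G = ~F = T
~G <-> M = T <-> T = T
~H = ~T = F
(~G <-> M) nor ~H = T nor F = F
((~G <-> M) nor ~H) nand W = F nand F = T
Hence (C) is true.

Count: 2.

2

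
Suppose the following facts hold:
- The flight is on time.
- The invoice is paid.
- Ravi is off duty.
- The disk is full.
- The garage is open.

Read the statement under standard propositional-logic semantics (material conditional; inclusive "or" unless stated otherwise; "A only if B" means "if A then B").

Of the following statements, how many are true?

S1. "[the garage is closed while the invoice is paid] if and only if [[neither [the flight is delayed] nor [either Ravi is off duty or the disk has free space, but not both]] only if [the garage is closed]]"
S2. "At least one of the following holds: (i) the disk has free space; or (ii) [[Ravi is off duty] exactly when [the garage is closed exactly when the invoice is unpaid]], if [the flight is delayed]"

1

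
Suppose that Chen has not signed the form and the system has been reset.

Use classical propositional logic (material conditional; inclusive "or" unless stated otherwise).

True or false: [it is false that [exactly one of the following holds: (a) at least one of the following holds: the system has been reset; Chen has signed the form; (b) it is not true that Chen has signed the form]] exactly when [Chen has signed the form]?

false

Let Q = "the system has been reset" (T), P = "Chen has signed the form" (F).
Formalization: ~((Q | P) xor ~P) <-> P

Q | P = T | F = T
~P = ~F = T
(Q | P) xor ~P = T xor T = F
~((Q | P) xor ~P) = ~F = T
~((Q | P) xor ~P) <-> P = T <-> F = F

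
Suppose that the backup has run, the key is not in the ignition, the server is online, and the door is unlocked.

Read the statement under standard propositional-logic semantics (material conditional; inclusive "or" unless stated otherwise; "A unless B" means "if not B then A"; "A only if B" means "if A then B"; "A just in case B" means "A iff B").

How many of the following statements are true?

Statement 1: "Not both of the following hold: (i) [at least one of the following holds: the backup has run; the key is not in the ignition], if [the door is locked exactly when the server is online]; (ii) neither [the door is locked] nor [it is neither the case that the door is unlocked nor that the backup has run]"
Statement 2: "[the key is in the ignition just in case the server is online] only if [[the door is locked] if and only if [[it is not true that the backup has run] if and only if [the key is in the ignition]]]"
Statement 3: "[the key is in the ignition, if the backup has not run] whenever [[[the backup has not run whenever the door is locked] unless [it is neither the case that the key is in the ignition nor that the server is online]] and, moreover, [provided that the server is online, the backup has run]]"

Let S = "the door is locked" (F), R = "the server is online" (T), P = "the backup has run" (T), Q = "the key is in the ignition" (F).

Statement 1: Parsed as ((S <-> R) -> (P | ~Q)) nand (S nor (~S nor P))

S <-> R = F <-> T = F
~Q = ~F = T
P | ~Q = T | T = T
(S <-> R) -> (P | ~Q) = F -> T = T
~S = ~F = T
~S nor P = T nor T = F
S nor (~S nor P) = F nor F = T
((S <-> R) -> (P | ~Q)) nand (S nor (~S nor P)) = T nand T = F
Thus Statement 1 is false.

Statement 2: Parsed as (Q <-> R) -> (S <-> (~P <-> Q))

Q <-> R = F <-> T = F
~P = ~T = F
~P <-> Q = F <-> F = T
S <-> (~P <-> Q) = F <-> T = F
(Q <-> R) -> (S <-> (~P <-> Q)) = F -> F = T
So Statement 2 is true.

Statement 3: This is (((S -> ~P) | (Q nor R)) & (R -> P)) -> (~P -> Q).

~P = ~T = F
S -> ~P = F -> F = T
Q nor R = F nor T = F
(S -> ~P) | (Q nor R) = T | F = T
R -> P = T -> T = T
((S -> ~P) | (Q nor R)) & (R -> P) = T & T = T
~P = ~T = F
~P -> Q = F -> F = T
(((S -> ~P) | (Q nor R)) & (R -> P)) -> (~P -> Q) = T -> T = T
Hence Statement 3 is true.

2 of the 3 statements are true.

2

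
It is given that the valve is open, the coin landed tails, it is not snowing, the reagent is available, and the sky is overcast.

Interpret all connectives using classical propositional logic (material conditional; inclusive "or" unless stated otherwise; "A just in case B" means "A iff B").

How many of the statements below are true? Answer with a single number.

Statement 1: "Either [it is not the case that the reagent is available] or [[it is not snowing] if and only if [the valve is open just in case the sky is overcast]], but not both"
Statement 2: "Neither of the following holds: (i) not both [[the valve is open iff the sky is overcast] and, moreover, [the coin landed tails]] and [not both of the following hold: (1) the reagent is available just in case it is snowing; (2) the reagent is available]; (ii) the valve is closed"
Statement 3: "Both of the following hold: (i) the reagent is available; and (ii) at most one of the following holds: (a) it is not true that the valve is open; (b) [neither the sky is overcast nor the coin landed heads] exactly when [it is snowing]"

3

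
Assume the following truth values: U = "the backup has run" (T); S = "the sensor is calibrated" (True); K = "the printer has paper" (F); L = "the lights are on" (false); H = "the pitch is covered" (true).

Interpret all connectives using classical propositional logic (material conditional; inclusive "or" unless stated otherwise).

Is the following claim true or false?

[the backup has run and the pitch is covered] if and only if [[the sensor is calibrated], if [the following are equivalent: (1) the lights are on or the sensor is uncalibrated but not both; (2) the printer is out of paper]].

This is (U & H) <-> (((L xor ~S) <-> ~K) -> S).

U & H = T & T = T
~S = ~T = F
L xor ~S = F xor F = F
~K = ~F = T
(L xor ~S) <-> ~K = F <-> T = F
((L xor ~S) <-> ~K) -> S = F -> T = T
(U & H) <-> (((L xor ~S) <-> ~K) -> S) = T <-> T = T

True.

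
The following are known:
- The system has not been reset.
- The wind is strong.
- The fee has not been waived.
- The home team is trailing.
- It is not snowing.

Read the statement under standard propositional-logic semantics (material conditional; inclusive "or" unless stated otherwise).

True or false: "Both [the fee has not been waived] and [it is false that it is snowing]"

The statement is true.

Let R = "the fee has been waived" (False), U = "it is snowing" (False).
Formalization: not R and not U

not R = not False = True
not U = not False = True
not R and not U = True and True = True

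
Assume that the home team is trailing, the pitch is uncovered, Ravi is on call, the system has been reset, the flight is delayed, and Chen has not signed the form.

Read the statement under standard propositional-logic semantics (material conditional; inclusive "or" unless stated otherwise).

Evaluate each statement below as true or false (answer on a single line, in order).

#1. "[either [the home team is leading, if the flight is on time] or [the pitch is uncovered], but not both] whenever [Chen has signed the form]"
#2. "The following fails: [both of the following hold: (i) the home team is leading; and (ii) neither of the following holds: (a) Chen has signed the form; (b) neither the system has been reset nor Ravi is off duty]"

Let H = "Chen has signed the form" (False), M = "the flight is delayed" (True), W = "the home team is leading" (False), L = "the pitch is covered" (False), S = "the system has been reset" (True), V = "Ravi is on call" (True).

#1: Parsed as H -> ((not M -> W) xor not L)

not M = not True = False
not M -> W = False -> False = True
not L = not False = True
(not M -> W) xor not L = True xor True = False
H -> ((not M -> W) xor not L) = False -> False = True
Thus #1 is true.

#2: This is not (W and (H nor (S nor not V))).

not V = not True = False
S nor not V = True nor False = False
H nor (S nor not V) = False nor False = True
W and (H nor (S nor not V)) = False and True = False
not (W and (H nor (S nor not V))) = not False = True
So #2 is true.

#1 true / #2 true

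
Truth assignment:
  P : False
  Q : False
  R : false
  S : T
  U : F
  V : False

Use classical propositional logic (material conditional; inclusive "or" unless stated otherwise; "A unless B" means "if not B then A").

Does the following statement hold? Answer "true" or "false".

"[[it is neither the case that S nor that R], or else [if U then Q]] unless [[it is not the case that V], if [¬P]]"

The statement is true.

Values: S=T, R=F, U=F, Q=F, P=F, V=F.
Parsed as ((S ↓ R) ∨ (U → Q)) ∨ (¬P → ¬V)

S ↓ R = T ↓ F = F
U → Q = F → F = T
(S ↓ R) ∨ (U → Q) = F ∨ T = T
¬P = ¬F = T
¬V = ¬F = T
¬P → ¬V = T → T = T
((S ↓ R) ∨ (U → Q)) ∨ (¬P → ¬V) = T ∨ T = T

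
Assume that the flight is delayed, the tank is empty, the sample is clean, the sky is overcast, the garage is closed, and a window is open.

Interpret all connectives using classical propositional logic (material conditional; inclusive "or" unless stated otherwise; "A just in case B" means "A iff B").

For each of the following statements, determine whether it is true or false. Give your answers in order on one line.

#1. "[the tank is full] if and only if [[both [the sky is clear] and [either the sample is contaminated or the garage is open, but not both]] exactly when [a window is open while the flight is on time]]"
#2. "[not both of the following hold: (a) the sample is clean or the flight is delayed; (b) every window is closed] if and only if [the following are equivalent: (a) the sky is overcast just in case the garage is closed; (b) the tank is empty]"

Let Q = "the tank is full" (F), S = "the sky is overcast" (T), R = "the sample is contaminated" (F), U = "the garage is closed" (T), V = "a window is open" (T), P = "the flight is delayed" (T).

#1: Formalization: Q <-> ((~S & (R xor ~U)) <-> (V & ~P))

~S = ~T = F
~U = ~T = F
R xor ~U = F xor F = F
~S & (R xor ~U) = F & F = F
~P = ~T = F
V & ~P = T & F = F
(~S & (R xor ~U)) <-> (V & ~P) = F <-> F = T
Q <-> ((~S & (R xor ~U)) <-> (V & ~P)) = F <-> T = F
Thus #1 is false.

#2: In symbols: ((~R | P) nand ~V) <-> ((S <-> U) <-> ~Q)

~R = ~F = T
~R | P = T | T = T
~V = ~T = F
(~R | P) nand ~V = T nand F = T
S <-> U = T <-> T = T
~Q = ~F = T
(S <-> U) <-> ~Q = T <-> T = T
((~R | P) nand ~V) <-> ((S <-> U) <-> ~Q) = T <-> T = T
Hence #2 is true.

#1 F, #2 T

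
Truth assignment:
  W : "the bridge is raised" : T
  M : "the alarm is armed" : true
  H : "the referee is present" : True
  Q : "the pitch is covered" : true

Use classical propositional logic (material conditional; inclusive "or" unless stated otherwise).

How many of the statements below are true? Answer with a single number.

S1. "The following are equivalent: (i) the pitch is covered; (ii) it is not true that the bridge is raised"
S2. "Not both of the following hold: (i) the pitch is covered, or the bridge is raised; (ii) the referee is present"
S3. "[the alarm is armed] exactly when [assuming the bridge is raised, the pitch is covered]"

S1: In symbols: Q ↔ ¬W

¬W = ¬T = F
Q ↔ ¬W = T ↔ F = F
Hence S1 is false.

S2: In symbols: (Q ∨ W) ↑ H

Q ∨ W = T ∨ T = T
(Q ∨ W) ↑ H = T ↑ T = F
So S2 is false.

S3: In symbols: M ↔ (W → Q)

W → Q = T → T = T
M ↔ (W → Q) = T ↔ T = T
Thus S3 is true.

True statements: 1 (S3).

1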